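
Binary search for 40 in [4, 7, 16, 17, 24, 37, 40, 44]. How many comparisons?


Search for 40:
[0,7] mid=3 arr[3]=17
[4,7] mid=5 arr[5]=37
[6,7] mid=6 arr[6]=40
Total: 3 comparisons


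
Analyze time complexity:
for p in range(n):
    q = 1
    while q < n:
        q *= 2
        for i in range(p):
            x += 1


Per nesting level: O(n) * O(log n) * O(n) [triangular over p] = O(n^2 log n)
Complexity: O(n^2 log n)


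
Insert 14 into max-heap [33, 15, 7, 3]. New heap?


Append 14: [33, 15, 7, 3, 14]
Bubble up: no swaps needed
Result: [33, 15, 7, 3, 14]


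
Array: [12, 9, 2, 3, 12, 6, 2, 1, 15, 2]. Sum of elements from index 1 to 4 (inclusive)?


Prefix sums: [0, 12, 21, 23, 26, 38, 44, 46, 47, 62, 64]
Sum[1..4] = prefix[5] - prefix[1] = 38 - 12 = 26


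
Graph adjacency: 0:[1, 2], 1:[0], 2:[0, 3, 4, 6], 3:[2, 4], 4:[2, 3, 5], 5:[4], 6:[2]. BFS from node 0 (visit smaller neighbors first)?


BFS queue: start with [0]
Visit order: [0, 1, 2, 3, 4, 6, 5]


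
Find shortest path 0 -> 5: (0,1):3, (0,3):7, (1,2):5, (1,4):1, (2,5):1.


Dijkstra from 0:
Distances: {0: 0, 1: 3, 2: 8, 3: 7, 4: 4, 5: 9}
Shortest distance to 5 = 9, path = [0, 1, 2, 5]


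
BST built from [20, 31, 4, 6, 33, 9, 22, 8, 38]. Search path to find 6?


BST root = 20
Search for 6: compare at each node
Path: [20, 4, 6]


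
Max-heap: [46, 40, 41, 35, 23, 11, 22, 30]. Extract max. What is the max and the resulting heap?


Max = 46
Replace root with last, heapify down
Resulting heap: [41, 40, 30, 35, 23, 11, 22]


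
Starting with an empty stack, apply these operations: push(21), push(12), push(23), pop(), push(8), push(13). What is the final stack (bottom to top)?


push(21) -> [21]
push(12) -> [21, 12]
push(23) -> [21, 12, 23]
pop() returns 23 -> [21, 12]
push(8) -> [21, 12, 8]
push(13) -> [21, 12, 8, 13]
Final stack (bottom to top): [21, 12, 8, 13]


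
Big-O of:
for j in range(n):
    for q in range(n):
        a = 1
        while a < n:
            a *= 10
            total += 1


Per nesting level: O(n) * O(n) * O(log n) = O(n^2 log n)
Complexity: O(n^2 log n)


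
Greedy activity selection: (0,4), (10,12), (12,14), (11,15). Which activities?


Greedy: pick earliest-ending, then skip overlaps.
Selected (3 activities): [(0, 4), (10, 12), (12, 14)]


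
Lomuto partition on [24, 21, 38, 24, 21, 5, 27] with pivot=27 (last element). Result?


Elements <= 27 go left of pivot.
Result: [24, 21, 24, 21, 5, 27, 38], pivot at index 5


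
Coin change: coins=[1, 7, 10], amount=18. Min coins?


dp[0]=0; dp[i]=1+min(dp[i-c] for c in coins)
...dp[13]=4, dp[14]=2, dp[15]=3, dp[16]=4, dp[17]=2, dp[18]=3
Minimum coins for 18 = 3


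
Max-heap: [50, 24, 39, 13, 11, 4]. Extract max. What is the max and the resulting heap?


Max = 50
Replace root with last, heapify down
Resulting heap: [39, 24, 4, 13, 11]


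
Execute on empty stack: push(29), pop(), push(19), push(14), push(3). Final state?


push(29) -> [29]
pop() returns 29 -> []
push(19) -> [19]
push(14) -> [19, 14]
push(3) -> [19, 14, 3]
Final stack (bottom to top): [19, 14, 3]


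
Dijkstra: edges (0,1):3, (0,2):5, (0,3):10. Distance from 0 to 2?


Dijkstra from 0:
Distances: {0: 0, 1: 3, 2: 5, 3: 10}
Shortest distance to 2 = 5, path = [0, 2]


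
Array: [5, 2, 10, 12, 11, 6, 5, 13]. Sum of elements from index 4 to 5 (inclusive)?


Prefix sums: [0, 5, 7, 17, 29, 40, 46, 51, 64]
Sum[4..5] = prefix[6] - prefix[4] = 46 - 29 = 17


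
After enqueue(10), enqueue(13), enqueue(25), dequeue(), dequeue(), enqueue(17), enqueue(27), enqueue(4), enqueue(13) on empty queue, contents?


enqueue(10) -> [10]
enqueue(13) -> [10, 13]
enqueue(25) -> [10, 13, 25]
dequeue() returns 10 -> [13, 25]
dequeue() returns 13 -> [25]
enqueue(17) -> [25, 17]
enqueue(27) -> [25, 17, 27]
enqueue(4) -> [25, 17, 27, 4]
enqueue(13) -> [25, 17, 27, 4, 13]
Final queue (front to back): [25, 17, 27, 4, 13]


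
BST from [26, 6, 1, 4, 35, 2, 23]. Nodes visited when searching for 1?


BST root = 26
Search for 1: compare at each node
Path: [26, 6, 1]


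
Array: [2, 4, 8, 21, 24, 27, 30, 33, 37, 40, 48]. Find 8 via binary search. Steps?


Search for 8:
[0,10] mid=5 arr[5]=27
[0,4] mid=2 arr[2]=8
Total: 2 comparisons


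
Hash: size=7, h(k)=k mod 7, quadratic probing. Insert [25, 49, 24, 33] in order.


Insertions: 25->slot 4; 49->slot 0; 24->slot 3; 33->slot 5
Table: [49, None, None, 24, 25, 33, None]


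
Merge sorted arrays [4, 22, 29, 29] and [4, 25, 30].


Compare heads, take smaller each step.
Merged: [4, 4, 22, 25, 29, 29, 30]


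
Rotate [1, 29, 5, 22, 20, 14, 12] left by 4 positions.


Left rotate by 4: [20, 14, 12, 1, 29, 5, 22]


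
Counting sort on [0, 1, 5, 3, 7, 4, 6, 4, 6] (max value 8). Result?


Count array: [1, 1, 0, 1, 2, 1, 2, 1, 0]
Reconstruct: [0, 1, 3, 4, 4, 5, 6, 6, 7]


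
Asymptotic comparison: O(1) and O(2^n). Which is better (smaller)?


constant grows slower than exponential
O(1) is asymptotically smaller; O(2^n) grows faster


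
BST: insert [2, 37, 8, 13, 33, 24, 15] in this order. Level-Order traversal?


Root = 2; build tree by BST insertion.
Level-Order traversal: [2, 37, 8, 13, 33, 24, 15]


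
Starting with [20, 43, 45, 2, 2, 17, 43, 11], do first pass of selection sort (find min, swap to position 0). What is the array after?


After one pass: [2, 43, 45, 20, 2, 17, 43, 11]


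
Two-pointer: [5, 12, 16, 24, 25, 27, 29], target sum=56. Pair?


Two pointers: lo=0, hi=6
Found pair: (27, 29) summing to 56


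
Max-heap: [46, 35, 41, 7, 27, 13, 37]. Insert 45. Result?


Append 45: [46, 35, 41, 7, 27, 13, 37, 45]
Bubble up: swap idx 7(45) with idx 3(7); swap idx 3(45) with idx 1(35)
Result: [46, 45, 41, 35, 27, 13, 37, 7]


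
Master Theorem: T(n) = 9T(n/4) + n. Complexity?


a=9, b=4, c=1. log_4(9)=1.585 > c=1. Case 1: O(n^log_b(a)) = O(n^1.585)
Complexity: O(n^1.585)


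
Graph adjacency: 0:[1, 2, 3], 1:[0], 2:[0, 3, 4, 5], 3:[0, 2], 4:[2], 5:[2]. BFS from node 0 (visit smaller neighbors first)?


BFS queue: start with [0]
Visit order: [0, 1, 2, 3, 4, 5]


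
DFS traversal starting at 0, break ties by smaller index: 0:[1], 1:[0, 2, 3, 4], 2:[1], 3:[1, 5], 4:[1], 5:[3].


DFS stack-based: start with [0]
Visit order: [0, 1, 2, 3, 5, 4]


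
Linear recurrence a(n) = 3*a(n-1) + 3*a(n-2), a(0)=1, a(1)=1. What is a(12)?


Build bottom-up:
...a(10)=239841, a(11)=909306, a(12)=3*909306+3*239841=3447441


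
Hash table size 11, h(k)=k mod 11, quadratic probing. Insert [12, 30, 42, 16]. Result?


Insertions: 12->slot 1; 30->slot 8; 42->slot 9; 16->slot 5
Table: [None, 12, None, None, None, 16, None, None, 30, 42, None]


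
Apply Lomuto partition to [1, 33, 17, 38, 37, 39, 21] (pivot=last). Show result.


Elements <= 21 go left of pivot.
Result: [1, 17, 21, 38, 37, 39, 33], pivot at index 2


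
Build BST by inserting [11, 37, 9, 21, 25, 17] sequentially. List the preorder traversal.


Root = 11; build tree by BST insertion.
Preorder traversal: [11, 9, 37, 21, 17, 25]


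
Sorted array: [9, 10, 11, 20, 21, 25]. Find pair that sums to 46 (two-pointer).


Two pointers: lo=0, hi=5
Found pair: (21, 25) summing to 46


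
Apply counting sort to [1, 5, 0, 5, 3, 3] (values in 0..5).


Count array: [1, 1, 0, 2, 0, 2]
Reconstruct: [0, 1, 3, 3, 5, 5]


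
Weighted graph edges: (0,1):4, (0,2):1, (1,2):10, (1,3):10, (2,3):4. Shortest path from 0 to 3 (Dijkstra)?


Dijkstra from 0:
Distances: {0: 0, 1: 4, 2: 1, 3: 5}
Shortest distance to 3 = 5, path = [0, 2, 3]


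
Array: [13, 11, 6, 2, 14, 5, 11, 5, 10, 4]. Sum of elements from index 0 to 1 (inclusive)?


Prefix sums: [0, 13, 24, 30, 32, 46, 51, 62, 67, 77, 81]
Sum[0..1] = prefix[2] - prefix[0] = 24 - 0 = 24


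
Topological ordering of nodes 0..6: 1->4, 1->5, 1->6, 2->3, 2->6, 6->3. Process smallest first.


Kahn's algorithm, process smallest node first
Order: [0, 1, 2, 4, 5, 6, 3]


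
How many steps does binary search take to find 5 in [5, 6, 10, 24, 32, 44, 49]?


Search for 5:
[0,6] mid=3 arr[3]=24
[0,2] mid=1 arr[1]=6
[0,0] mid=0 arr[0]=5
Total: 3 comparisons


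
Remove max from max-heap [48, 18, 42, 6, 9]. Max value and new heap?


Max = 48
Replace root with last, heapify down
Resulting heap: [42, 18, 9, 6]


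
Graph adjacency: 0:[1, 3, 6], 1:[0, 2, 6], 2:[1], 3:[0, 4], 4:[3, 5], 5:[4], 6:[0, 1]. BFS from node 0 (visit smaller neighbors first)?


BFS queue: start with [0]
Visit order: [0, 1, 3, 6, 2, 4, 5]


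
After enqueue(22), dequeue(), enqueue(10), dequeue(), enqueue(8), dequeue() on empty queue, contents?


enqueue(22) -> [22]
dequeue() returns 22 -> []
enqueue(10) -> [10]
dequeue() returns 10 -> []
enqueue(8) -> [8]
dequeue() returns 8 -> []
Final queue (front to back): []


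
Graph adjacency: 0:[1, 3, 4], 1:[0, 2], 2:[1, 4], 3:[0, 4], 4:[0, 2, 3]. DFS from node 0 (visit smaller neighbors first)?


DFS stack-based: start with [0]
Visit order: [0, 1, 2, 4, 3]


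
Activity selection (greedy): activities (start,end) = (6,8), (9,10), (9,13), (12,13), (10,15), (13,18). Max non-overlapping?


Greedy: pick earliest-ending, then skip overlaps.
Selected (4 activities): [(6, 8), (9, 10), (12, 13), (13, 18)]


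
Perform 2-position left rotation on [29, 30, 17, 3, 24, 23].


Left rotate by 2: [17, 3, 24, 23, 29, 30]


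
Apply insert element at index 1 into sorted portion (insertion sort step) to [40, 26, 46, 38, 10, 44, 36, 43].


After one pass: [26, 40, 46, 38, 10, 44, 36, 43]


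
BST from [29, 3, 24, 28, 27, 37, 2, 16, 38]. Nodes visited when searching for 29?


BST root = 29
Search for 29: compare at each node
Path: [29]


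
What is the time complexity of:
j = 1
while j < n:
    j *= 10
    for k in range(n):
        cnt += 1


Per nesting level: O(log n) * O(n) = O(n log n)
Complexity: O(n log n)


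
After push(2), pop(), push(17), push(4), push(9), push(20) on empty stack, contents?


push(2) -> [2]
pop() returns 2 -> []
push(17) -> [17]
push(4) -> [17, 4]
push(9) -> [17, 4, 9]
push(20) -> [17, 4, 9, 20]
Final stack (bottom to top): [17, 4, 9, 20]


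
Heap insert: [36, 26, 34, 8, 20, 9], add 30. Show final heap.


Append 30: [36, 26, 34, 8, 20, 9, 30]
Bubble up: no swaps needed
Result: [36, 26, 34, 8, 20, 9, 30]


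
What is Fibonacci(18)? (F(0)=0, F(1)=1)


F(n)=F(n-1)+F(n-2)
...F(16)=987, F(17)=1597, F(18)=2584


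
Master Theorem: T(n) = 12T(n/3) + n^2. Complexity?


a=12, b=3, c=2. log_3(12)=2.262 > c=2. Case 1: O(n^log_b(a)) = O(n^2.262)
Complexity: O(n^2.262)


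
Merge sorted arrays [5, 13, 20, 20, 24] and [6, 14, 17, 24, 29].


Compare heads, take smaller each step.
Merged: [5, 6, 13, 14, 17, 20, 20, 24, 24, 29]


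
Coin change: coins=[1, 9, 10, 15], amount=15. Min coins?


dp[0]=0; dp[i]=1+min(dp[i-c] for c in coins)
...dp[10]=1, dp[11]=2, dp[12]=3, dp[13]=4, dp[14]=5, dp[15]=1
Minimum coins for 15 = 1


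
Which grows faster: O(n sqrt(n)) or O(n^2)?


n^1.5 grows slower than quadratic
O(n sqrt(n)) is asymptotically smaller; O(n^2) grows faster


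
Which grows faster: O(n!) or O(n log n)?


linearithmic grows slower than factorial
O(n log n) is asymptotically smaller; O(n!) grows faster


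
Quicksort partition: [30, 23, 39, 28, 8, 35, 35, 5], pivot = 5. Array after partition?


Elements <= 5 go left of pivot.
Result: [5, 23, 39, 28, 8, 35, 35, 30], pivot at index 0


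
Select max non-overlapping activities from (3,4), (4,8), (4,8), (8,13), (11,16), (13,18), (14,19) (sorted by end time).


Greedy: pick earliest-ending, then skip overlaps.
Selected (4 activities): [(3, 4), (4, 8), (8, 13), (13, 18)]


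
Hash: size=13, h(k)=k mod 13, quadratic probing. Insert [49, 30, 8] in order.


Insertions: 49->slot 10; 30->slot 4; 8->slot 8
Table: [None, None, None, None, 30, None, None, None, 8, None, 49, None, None]


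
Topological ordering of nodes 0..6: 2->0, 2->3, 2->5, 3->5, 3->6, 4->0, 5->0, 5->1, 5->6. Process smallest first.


Kahn's algorithm, process smallest node first
Order: [2, 3, 4, 5, 0, 1, 6]


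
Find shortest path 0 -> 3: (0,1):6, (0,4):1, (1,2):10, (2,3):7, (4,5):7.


Dijkstra from 0:
Distances: {0: 0, 1: 6, 2: 16, 3: 23, 4: 1, 5: 8}
Shortest distance to 3 = 23, path = [0, 1, 2, 3]


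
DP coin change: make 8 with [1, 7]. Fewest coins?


dp[0]=0; dp[i]=1+min(dp[i-c] for c in coins)
...dp[3]=3, dp[4]=4, dp[5]=5, dp[6]=6, dp[7]=1, dp[8]=2
Minimum coins for 8 = 2


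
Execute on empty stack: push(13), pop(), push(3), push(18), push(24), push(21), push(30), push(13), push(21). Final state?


push(13) -> [13]
pop() returns 13 -> []
push(3) -> [3]
push(18) -> [3, 18]
push(24) -> [3, 18, 24]
push(21) -> [3, 18, 24, 21]
push(30) -> [3, 18, 24, 21, 30]
push(13) -> [3, 18, 24, 21, 30, 13]
push(21) -> [3, 18, 24, 21, 30, 13, 21]
Final stack (bottom to top): [3, 18, 24, 21, 30, 13, 21]


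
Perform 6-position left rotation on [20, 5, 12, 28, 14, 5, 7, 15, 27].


Left rotate by 6: [7, 15, 27, 20, 5, 12, 28, 14, 5]


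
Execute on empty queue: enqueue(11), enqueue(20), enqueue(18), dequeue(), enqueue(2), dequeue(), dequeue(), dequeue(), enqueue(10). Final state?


enqueue(11) -> [11]
enqueue(20) -> [11, 20]
enqueue(18) -> [11, 20, 18]
dequeue() returns 11 -> [20, 18]
enqueue(2) -> [20, 18, 2]
dequeue() returns 20 -> [18, 2]
dequeue() returns 18 -> [2]
dequeue() returns 2 -> []
enqueue(10) -> [10]
Final queue (front to back): [10]


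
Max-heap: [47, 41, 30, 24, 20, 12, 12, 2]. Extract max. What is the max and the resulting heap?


Max = 47
Replace root with last, heapify down
Resulting heap: [41, 24, 30, 2, 20, 12, 12]


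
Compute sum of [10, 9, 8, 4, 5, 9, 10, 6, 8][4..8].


Prefix sums: [0, 10, 19, 27, 31, 36, 45, 55, 61, 69]
Sum[4..8] = prefix[9] - prefix[4] = 69 - 31 = 38


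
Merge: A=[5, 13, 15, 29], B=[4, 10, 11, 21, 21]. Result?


Compare heads, take smaller each step.
Merged: [4, 5, 10, 11, 13, 15, 21, 21, 29]


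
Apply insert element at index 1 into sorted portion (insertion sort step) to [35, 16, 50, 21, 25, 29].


After one pass: [16, 35, 50, 21, 25, 29]


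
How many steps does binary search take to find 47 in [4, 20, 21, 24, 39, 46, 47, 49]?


Search for 47:
[0,7] mid=3 arr[3]=24
[4,7] mid=5 arr[5]=46
[6,7] mid=6 arr[6]=47
Total: 3 comparisons


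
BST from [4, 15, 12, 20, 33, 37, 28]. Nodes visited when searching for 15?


BST root = 4
Search for 15: compare at each node
Path: [4, 15]


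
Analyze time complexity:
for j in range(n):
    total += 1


Per nesting level: O(n) = O(n)
Complexity: O(n)


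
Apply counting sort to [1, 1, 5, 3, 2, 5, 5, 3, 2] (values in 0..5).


Count array: [0, 2, 2, 2, 0, 3]
Reconstruct: [1, 1, 2, 2, 3, 3, 5, 5, 5]


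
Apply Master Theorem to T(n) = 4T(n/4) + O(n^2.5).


a=4, b=4, c=2.5. log_4(4)=1 < c=2.5. Case 3: O(n^c) = O(n^2.500)
Complexity: O(n^2.500)


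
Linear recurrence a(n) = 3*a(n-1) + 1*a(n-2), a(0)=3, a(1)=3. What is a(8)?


Build bottom-up:
...a(6)=1407, a(7)=4647, a(8)=3*4647+1*1407=15348


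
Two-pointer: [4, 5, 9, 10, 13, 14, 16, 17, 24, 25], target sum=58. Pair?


Two pointers: lo=0, hi=9
No pair sums to 58


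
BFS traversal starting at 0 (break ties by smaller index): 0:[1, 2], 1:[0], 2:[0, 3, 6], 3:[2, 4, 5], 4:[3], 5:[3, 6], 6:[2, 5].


BFS queue: start with [0]
Visit order: [0, 1, 2, 3, 6, 4, 5]


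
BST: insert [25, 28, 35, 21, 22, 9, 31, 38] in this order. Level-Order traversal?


Root = 25; build tree by BST insertion.
Level-Order traversal: [25, 21, 28, 9, 22, 35, 31, 38]


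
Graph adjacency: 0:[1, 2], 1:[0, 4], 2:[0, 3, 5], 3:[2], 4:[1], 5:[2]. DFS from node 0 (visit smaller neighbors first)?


DFS stack-based: start with [0]
Visit order: [0, 1, 4, 2, 3, 5]


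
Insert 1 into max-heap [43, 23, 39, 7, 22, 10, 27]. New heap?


Append 1: [43, 23, 39, 7, 22, 10, 27, 1]
Bubble up: no swaps needed
Result: [43, 23, 39, 7, 22, 10, 27, 1]


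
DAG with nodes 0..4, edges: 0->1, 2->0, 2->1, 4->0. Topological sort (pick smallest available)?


Kahn's algorithm, process smallest node first
Order: [2, 3, 4, 0, 1]


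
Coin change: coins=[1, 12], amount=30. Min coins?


dp[0]=0; dp[i]=1+min(dp[i-c] for c in coins)
...dp[25]=3, dp[26]=4, dp[27]=5, dp[28]=6, dp[29]=7, dp[30]=8
Minimum coins for 30 = 8


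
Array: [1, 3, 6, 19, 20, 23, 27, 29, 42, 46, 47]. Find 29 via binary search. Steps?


Search for 29:
[0,10] mid=5 arr[5]=23
[6,10] mid=8 arr[8]=42
[6,7] mid=6 arr[6]=27
[7,7] mid=7 arr[7]=29
Total: 4 comparisons


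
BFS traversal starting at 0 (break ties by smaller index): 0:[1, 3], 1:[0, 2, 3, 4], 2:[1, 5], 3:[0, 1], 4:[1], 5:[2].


BFS queue: start with [0]
Visit order: [0, 1, 3, 2, 4, 5]


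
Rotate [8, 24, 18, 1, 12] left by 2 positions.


Left rotate by 2: [18, 1, 12, 8, 24]


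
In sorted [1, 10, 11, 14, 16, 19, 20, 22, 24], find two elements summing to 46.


Two pointers: lo=0, hi=8
Found pair: (22, 24) summing to 46


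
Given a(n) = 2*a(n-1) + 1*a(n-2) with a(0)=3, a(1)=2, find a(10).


Build bottom-up:
...a(8)=1323, a(9)=3194, a(10)=2*3194+1*1323=7711


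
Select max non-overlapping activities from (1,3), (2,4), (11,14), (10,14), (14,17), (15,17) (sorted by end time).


Greedy: pick earliest-ending, then skip overlaps.
Selected (3 activities): [(1, 3), (11, 14), (14, 17)]


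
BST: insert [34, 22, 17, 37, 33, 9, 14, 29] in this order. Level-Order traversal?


Root = 34; build tree by BST insertion.
Level-Order traversal: [34, 22, 37, 17, 33, 9, 29, 14]


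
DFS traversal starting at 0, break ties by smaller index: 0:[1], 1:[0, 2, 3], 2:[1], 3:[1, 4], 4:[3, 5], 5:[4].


DFS stack-based: start with [0]
Visit order: [0, 1, 2, 3, 4, 5]


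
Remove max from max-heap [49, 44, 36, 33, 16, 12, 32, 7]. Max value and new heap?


Max = 49
Replace root with last, heapify down
Resulting heap: [44, 33, 36, 7, 16, 12, 32]


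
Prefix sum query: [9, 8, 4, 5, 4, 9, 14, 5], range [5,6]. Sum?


Prefix sums: [0, 9, 17, 21, 26, 30, 39, 53, 58]
Sum[5..6] = prefix[7] - prefix[5] = 53 - 30 = 23


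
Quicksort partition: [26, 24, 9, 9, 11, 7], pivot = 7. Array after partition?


Elements <= 7 go left of pivot.
Result: [7, 24, 9, 9, 11, 26], pivot at index 0


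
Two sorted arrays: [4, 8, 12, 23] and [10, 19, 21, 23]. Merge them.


Compare heads, take smaller each step.
Merged: [4, 8, 10, 12, 19, 21, 23, 23]


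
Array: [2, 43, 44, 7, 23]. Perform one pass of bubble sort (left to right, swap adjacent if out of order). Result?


After one pass: [2, 43, 7, 23, 44]


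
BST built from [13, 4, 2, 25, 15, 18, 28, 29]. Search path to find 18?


BST root = 13
Search for 18: compare at each node
Path: [13, 25, 15, 18]


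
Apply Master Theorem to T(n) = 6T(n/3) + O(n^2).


a=6, b=3, c=2. log_3(6)=1.631 < c=2. Case 3: O(n^c) = O(n^2)
Complexity: O(n^2)


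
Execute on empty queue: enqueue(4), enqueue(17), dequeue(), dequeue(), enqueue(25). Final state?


enqueue(4) -> [4]
enqueue(17) -> [4, 17]
dequeue() returns 4 -> [17]
dequeue() returns 17 -> []
enqueue(25) -> [25]
Final queue (front to back): [25]


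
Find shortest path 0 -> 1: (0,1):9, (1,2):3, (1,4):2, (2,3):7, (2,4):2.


Dijkstra from 0:
Distances: {0: 0, 1: 9, 2: 12, 3: 19, 4: 11}
Shortest distance to 1 = 9, path = [0, 1]


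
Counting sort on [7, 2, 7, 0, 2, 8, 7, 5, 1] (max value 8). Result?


Count array: [1, 1, 2, 0, 0, 1, 0, 3, 1]
Reconstruct: [0, 1, 2, 2, 5, 7, 7, 7, 8]


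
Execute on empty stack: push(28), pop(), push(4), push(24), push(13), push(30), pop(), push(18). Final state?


push(28) -> [28]
pop() returns 28 -> []
push(4) -> [4]
push(24) -> [4, 24]
push(13) -> [4, 24, 13]
push(30) -> [4, 24, 13, 30]
pop() returns 30 -> [4, 24, 13]
push(18) -> [4, 24, 13, 18]
Final stack (bottom to top): [4, 24, 13, 18]


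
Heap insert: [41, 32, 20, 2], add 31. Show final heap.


Append 31: [41, 32, 20, 2, 31]
Bubble up: no swaps needed
Result: [41, 32, 20, 2, 31]


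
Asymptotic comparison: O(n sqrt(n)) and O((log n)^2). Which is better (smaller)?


polylogarithmic grows slower than n^1.5
O((log n)^2) is asymptotically smaller; O(n sqrt(n)) grows faster


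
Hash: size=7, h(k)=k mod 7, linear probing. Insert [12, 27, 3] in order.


Insertions: 12->slot 5; 27->slot 6; 3->slot 3
Table: [None, None, None, 3, None, 12, 27]


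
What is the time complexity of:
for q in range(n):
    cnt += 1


Per nesting level: O(n) = O(n)
Complexity: O(n)


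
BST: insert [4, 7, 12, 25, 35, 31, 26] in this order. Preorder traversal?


Root = 4; build tree by BST insertion.
Preorder traversal: [4, 7, 12, 25, 35, 31, 26]


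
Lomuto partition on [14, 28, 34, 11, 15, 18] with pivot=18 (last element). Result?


Elements <= 18 go left of pivot.
Result: [14, 11, 15, 18, 34, 28], pivot at index 3


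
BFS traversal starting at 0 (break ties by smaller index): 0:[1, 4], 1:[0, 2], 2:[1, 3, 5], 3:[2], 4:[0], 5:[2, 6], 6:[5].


BFS queue: start with [0]
Visit order: [0, 1, 4, 2, 3, 5, 6]


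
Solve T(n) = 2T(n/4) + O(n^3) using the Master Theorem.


a=2, b=4, c=3. log_4(2)=0.5 < c=3. Case 3: O(n^c) = O(n^3)
Complexity: O(n^3)


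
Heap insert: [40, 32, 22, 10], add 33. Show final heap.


Append 33: [40, 32, 22, 10, 33]
Bubble up: swap idx 4(33) with idx 1(32)
Result: [40, 33, 22, 10, 32]


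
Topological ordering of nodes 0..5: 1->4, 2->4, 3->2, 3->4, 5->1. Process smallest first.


Kahn's algorithm, process smallest node first
Order: [0, 3, 2, 5, 1, 4]


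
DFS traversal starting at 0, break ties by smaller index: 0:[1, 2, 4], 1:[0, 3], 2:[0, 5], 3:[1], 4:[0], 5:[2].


DFS stack-based: start with [0]
Visit order: [0, 1, 3, 2, 5, 4]


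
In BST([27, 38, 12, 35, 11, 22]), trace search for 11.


BST root = 27
Search for 11: compare at each node
Path: [27, 12, 11]


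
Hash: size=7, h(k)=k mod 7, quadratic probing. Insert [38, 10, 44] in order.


Insertions: 38->slot 3; 10->slot 4; 44->slot 2
Table: [None, None, 44, 38, 10, None, None]


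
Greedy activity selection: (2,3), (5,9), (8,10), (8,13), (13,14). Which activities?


Greedy: pick earliest-ending, then skip overlaps.
Selected (3 activities): [(2, 3), (5, 9), (13, 14)]


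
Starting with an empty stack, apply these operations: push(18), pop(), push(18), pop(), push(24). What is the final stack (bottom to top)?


push(18) -> [18]
pop() returns 18 -> []
push(18) -> [18]
pop() returns 18 -> []
push(24) -> [24]
Final stack (bottom to top): [24]


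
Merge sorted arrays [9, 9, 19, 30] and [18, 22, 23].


Compare heads, take smaller each step.
Merged: [9, 9, 18, 19, 22, 23, 30]


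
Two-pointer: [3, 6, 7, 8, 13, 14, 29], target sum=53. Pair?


Two pointers: lo=0, hi=6
No pair sums to 53


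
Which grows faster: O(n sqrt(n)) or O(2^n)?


n^1.5 grows slower than exponential
O(n sqrt(n)) is asymptotically smaller; O(2^n) grows faster


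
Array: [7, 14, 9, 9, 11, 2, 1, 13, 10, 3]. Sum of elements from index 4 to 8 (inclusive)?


Prefix sums: [0, 7, 21, 30, 39, 50, 52, 53, 66, 76, 79]
Sum[4..8] = prefix[9] - prefix[4] = 76 - 39 = 37


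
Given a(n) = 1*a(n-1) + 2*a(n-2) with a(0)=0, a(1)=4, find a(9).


Build bottom-up:
...a(7)=172, a(8)=340, a(9)=1*340+2*172=684


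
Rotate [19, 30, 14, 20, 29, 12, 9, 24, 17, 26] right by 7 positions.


Right rotate by 7: [20, 29, 12, 9, 24, 17, 26, 19, 30, 14]


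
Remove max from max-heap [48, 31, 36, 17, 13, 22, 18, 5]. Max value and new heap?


Max = 48
Replace root with last, heapify down
Resulting heap: [36, 31, 22, 17, 13, 5, 18]


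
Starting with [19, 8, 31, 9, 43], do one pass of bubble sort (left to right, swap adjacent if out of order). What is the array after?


After one pass: [8, 19, 9, 31, 43]


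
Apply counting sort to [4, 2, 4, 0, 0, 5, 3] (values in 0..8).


Count array: [2, 0, 1, 1, 2, 1, 0, 0, 0]
Reconstruct: [0, 0, 2, 3, 4, 4, 5]


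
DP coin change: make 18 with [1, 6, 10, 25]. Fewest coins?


dp[0]=0; dp[i]=1+min(dp[i-c] for c in coins)
...dp[13]=3, dp[14]=4, dp[15]=5, dp[16]=2, dp[17]=3, dp[18]=3
Minimum coins for 18 = 3


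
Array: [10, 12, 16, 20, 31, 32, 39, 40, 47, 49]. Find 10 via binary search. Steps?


Search for 10:
[0,9] mid=4 arr[4]=31
[0,3] mid=1 arr[1]=12
[0,0] mid=0 arr[0]=10
Total: 3 comparisons


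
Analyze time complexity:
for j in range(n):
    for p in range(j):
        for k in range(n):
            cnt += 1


Per nesting level: O(n) * O(n) [triangular over j] * O(n) = O(n^3)
Complexity: O(n^3)


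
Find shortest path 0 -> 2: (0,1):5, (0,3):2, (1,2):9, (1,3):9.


Dijkstra from 0:
Distances: {0: 0, 1: 5, 2: 14, 3: 2}
Shortest distance to 2 = 14, path = [0, 1, 2]


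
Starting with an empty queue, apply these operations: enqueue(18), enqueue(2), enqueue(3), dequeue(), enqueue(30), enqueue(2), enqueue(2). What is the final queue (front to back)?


enqueue(18) -> [18]
enqueue(2) -> [18, 2]
enqueue(3) -> [18, 2, 3]
dequeue() returns 18 -> [2, 3]
enqueue(30) -> [2, 3, 30]
enqueue(2) -> [2, 3, 30, 2]
enqueue(2) -> [2, 3, 30, 2, 2]
Final queue (front to back): [2, 3, 30, 2, 2]


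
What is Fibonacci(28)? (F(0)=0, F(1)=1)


F(n)=F(n-1)+F(n-2)
...F(26)=121393, F(27)=196418, F(28)=317811


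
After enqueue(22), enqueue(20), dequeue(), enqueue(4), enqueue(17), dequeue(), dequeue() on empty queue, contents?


enqueue(22) -> [22]
enqueue(20) -> [22, 20]
dequeue() returns 22 -> [20]
enqueue(4) -> [20, 4]
enqueue(17) -> [20, 4, 17]
dequeue() returns 20 -> [4, 17]
dequeue() returns 4 -> [17]
Final queue (front to back): [17]


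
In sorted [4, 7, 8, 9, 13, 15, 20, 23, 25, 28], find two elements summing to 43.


Two pointers: lo=0, hi=9
Found pair: (15, 28) summing to 43


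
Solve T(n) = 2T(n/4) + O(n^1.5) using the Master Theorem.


a=2, b=4, c=1.5. log_4(2)=0.5 < c=1.5. Case 3: O(n^c) = O(n^1.500)
Complexity: O(n^1.500)


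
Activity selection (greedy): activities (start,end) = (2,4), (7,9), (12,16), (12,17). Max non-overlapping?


Greedy: pick earliest-ending, then skip overlaps.
Selected (3 activities): [(2, 4), (7, 9), (12, 16)]


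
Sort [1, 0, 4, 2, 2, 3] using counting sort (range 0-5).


Count array: [1, 1, 2, 1, 1, 0]
Reconstruct: [0, 1, 2, 2, 3, 4]


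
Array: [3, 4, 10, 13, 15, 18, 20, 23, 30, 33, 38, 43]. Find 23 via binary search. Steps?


Search for 23:
[0,11] mid=5 arr[5]=18
[6,11] mid=8 arr[8]=30
[6,7] mid=6 arr[6]=20
[7,7] mid=7 arr[7]=23
Total: 4 comparisons


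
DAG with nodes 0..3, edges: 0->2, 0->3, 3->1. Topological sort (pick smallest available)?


Kahn's algorithm, process smallest node first
Order: [0, 2, 3, 1]


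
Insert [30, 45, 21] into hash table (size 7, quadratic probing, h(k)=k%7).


Insertions: 30->slot 2; 45->slot 3; 21->slot 0
Table: [21, None, 30, 45, None, None, None]


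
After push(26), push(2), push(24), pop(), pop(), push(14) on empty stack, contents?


push(26) -> [26]
push(2) -> [26, 2]
push(24) -> [26, 2, 24]
pop() returns 24 -> [26, 2]
pop() returns 2 -> [26]
push(14) -> [26, 14]
Final stack (bottom to top): [26, 14]


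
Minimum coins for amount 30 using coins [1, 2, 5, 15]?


dp[0]=0; dp[i]=1+min(dp[i-c] for c in coins)
...dp[25]=3, dp[26]=4, dp[27]=4, dp[28]=5, dp[29]=5, dp[30]=2
Minimum coins for 30 = 2


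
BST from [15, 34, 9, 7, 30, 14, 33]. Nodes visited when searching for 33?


BST root = 15
Search for 33: compare at each node
Path: [15, 34, 30, 33]


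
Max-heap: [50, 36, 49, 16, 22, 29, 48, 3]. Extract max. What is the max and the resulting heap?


Max = 50
Replace root with last, heapify down
Resulting heap: [49, 36, 48, 16, 22, 29, 3]


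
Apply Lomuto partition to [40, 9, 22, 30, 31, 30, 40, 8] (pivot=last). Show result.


Elements <= 8 go left of pivot.
Result: [8, 9, 22, 30, 31, 30, 40, 40], pivot at index 0


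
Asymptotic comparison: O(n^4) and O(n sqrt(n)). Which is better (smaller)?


n^1.5 grows slower than quartic
O(n sqrt(n)) is asymptotically smaller; O(n^4) grows faster


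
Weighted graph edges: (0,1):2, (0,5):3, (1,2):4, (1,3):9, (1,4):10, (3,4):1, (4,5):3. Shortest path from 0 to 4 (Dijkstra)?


Dijkstra from 0:
Distances: {0: 0, 1: 2, 2: 6, 3: 7, 4: 6, 5: 3}
Shortest distance to 4 = 6, path = [0, 5, 4]


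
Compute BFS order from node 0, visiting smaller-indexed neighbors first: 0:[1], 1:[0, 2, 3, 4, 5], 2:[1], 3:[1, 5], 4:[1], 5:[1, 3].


BFS queue: start with [0]
Visit order: [0, 1, 2, 3, 4, 5]


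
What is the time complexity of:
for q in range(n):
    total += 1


Per nesting level: O(n) = O(n)
Complexity: O(n)


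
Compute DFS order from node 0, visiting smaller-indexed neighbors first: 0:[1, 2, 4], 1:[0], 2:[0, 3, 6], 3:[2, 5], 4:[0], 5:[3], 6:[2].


DFS stack-based: start with [0]
Visit order: [0, 1, 2, 3, 5, 6, 4]


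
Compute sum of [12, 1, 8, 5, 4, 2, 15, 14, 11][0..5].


Prefix sums: [0, 12, 13, 21, 26, 30, 32, 47, 61, 72]
Sum[0..5] = prefix[6] - prefix[0] = 32 - 0 = 32


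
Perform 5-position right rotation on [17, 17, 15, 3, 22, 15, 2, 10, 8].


Right rotate by 5: [22, 15, 2, 10, 8, 17, 17, 15, 3]


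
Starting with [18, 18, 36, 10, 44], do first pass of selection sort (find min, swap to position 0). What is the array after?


After one pass: [10, 18, 36, 18, 44]


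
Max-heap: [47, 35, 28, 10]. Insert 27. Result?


Append 27: [47, 35, 28, 10, 27]
Bubble up: no swaps needed
Result: [47, 35, 28, 10, 27]


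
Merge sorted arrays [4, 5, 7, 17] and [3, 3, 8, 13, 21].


Compare heads, take smaller each step.
Merged: [3, 3, 4, 5, 7, 8, 13, 17, 21]


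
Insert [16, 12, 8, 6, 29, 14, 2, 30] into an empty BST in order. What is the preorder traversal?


Root = 16; build tree by BST insertion.
Preorder traversal: [16, 12, 8, 6, 2, 14, 29, 30]


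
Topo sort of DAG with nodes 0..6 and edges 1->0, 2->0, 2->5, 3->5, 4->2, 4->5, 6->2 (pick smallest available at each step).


Kahn's algorithm, process smallest node first
Order: [1, 3, 4, 6, 2, 0, 5]


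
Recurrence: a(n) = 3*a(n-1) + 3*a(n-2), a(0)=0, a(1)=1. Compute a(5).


Build bottom-up:
...a(3)=12, a(4)=45, a(5)=3*45+3*12=171


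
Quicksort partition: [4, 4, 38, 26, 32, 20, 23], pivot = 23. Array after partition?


Elements <= 23 go left of pivot.
Result: [4, 4, 20, 23, 32, 38, 26], pivot at index 3


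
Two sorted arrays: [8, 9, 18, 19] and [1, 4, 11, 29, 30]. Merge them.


Compare heads, take smaller each step.
Merged: [1, 4, 8, 9, 11, 18, 19, 29, 30]


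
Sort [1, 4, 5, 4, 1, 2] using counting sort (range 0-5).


Count array: [0, 2, 1, 0, 2, 1]
Reconstruct: [1, 1, 2, 4, 4, 5]


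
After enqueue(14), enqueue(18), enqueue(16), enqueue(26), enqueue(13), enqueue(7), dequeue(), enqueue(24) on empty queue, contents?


enqueue(14) -> [14]
enqueue(18) -> [14, 18]
enqueue(16) -> [14, 18, 16]
enqueue(26) -> [14, 18, 16, 26]
enqueue(13) -> [14, 18, 16, 26, 13]
enqueue(7) -> [14, 18, 16, 26, 13, 7]
dequeue() returns 14 -> [18, 16, 26, 13, 7]
enqueue(24) -> [18, 16, 26, 13, 7, 24]
Final queue (front to back): [18, 16, 26, 13, 7, 24]


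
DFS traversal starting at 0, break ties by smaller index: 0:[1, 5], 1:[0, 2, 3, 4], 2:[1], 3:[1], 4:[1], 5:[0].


DFS stack-based: start with [0]
Visit order: [0, 1, 2, 3, 4, 5]


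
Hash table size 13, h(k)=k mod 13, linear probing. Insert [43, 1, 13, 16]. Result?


Insertions: 43->slot 4; 1->slot 1; 13->slot 0; 16->slot 3
Table: [13, 1, None, 16, 43, None, None, None, None, None, None, None, None]


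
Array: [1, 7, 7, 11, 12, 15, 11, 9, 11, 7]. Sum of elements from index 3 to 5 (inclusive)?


Prefix sums: [0, 1, 8, 15, 26, 38, 53, 64, 73, 84, 91]
Sum[3..5] = prefix[6] - prefix[3] = 53 - 15 = 38


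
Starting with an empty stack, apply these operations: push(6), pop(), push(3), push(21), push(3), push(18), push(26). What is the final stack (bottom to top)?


push(6) -> [6]
pop() returns 6 -> []
push(3) -> [3]
push(21) -> [3, 21]
push(3) -> [3, 21, 3]
push(18) -> [3, 21, 3, 18]
push(26) -> [3, 21, 3, 18, 26]
Final stack (bottom to top): [3, 21, 3, 18, 26]


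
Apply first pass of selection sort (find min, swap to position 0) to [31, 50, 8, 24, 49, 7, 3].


After one pass: [3, 50, 8, 24, 49, 7, 31]


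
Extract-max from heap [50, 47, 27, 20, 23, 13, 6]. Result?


Max = 50
Replace root with last, heapify down
Resulting heap: [47, 23, 27, 20, 6, 13]


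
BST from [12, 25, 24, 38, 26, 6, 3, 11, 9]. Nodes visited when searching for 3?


BST root = 12
Search for 3: compare at each node
Path: [12, 6, 3]


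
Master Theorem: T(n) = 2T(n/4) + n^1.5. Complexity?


a=2, b=4, c=1.5. log_4(2)=0.5 < c=1.5. Case 3: O(n^c) = O(n^1.500)
Complexity: O(n^1.500)


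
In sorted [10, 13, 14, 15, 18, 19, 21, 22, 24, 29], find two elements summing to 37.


Two pointers: lo=0, hi=9
Found pair: (13, 24) summing to 37


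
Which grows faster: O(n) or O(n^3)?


linear grows slower than cubic
O(n) is asymptotically smaller; O(n^3) grows faster


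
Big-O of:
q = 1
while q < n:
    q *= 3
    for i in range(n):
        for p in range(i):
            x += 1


Per nesting level: O(log n) * O(n) * O(n) [triangular over i] = O(n^2 log n)
Complexity: O(n^2 log n)


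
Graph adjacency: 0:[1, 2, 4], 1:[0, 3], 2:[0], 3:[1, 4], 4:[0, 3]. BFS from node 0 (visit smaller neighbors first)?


BFS queue: start with [0]
Visit order: [0, 1, 2, 4, 3]


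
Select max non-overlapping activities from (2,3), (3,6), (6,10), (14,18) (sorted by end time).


Greedy: pick earliest-ending, then skip overlaps.
Selected (4 activities): [(2, 3), (3, 6), (6, 10), (14, 18)]


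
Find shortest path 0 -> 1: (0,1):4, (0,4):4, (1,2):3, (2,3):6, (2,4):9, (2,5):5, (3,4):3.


Dijkstra from 0:
Distances: {0: 0, 1: 4, 2: 7, 3: 7, 4: 4, 5: 12}
Shortest distance to 1 = 4, path = [0, 1]


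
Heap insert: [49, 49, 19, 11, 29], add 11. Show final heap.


Append 11: [49, 49, 19, 11, 29, 11]
Bubble up: no swaps needed
Result: [49, 49, 19, 11, 29, 11]


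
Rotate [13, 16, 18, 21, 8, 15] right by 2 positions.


Right rotate by 2: [8, 15, 13, 16, 18, 21]


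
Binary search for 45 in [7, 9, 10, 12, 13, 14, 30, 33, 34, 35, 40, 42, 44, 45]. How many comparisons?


Search for 45:
[0,13] mid=6 arr[6]=30
[7,13] mid=10 arr[10]=40
[11,13] mid=12 arr[12]=44
[13,13] mid=13 arr[13]=45
Total: 4 comparisons


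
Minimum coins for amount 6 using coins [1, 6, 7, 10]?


dp[0]=0; dp[i]=1+min(dp[i-c] for c in coins)
...dp[1]=1, dp[2]=2, dp[3]=3, dp[4]=4, dp[5]=5, dp[6]=1
Minimum coins for 6 = 1


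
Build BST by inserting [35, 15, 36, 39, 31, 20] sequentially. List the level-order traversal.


Root = 35; build tree by BST insertion.
Level-Order traversal: [35, 15, 36, 31, 39, 20]


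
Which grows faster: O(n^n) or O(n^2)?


quadratic grows slower than n^n
O(n^2) is asymptotically smaller; O(n^n) grows faster


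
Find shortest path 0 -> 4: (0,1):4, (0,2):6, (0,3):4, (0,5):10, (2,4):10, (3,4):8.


Dijkstra from 0:
Distances: {0: 0, 1: 4, 2: 6, 3: 4, 4: 12, 5: 10}
Shortest distance to 4 = 12, path = [0, 3, 4]


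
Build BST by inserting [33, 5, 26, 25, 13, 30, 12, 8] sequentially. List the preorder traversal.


Root = 33; build tree by BST insertion.
Preorder traversal: [33, 5, 26, 25, 13, 12, 8, 30]


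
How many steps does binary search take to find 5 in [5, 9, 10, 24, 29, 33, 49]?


Search for 5:
[0,6] mid=3 arr[3]=24
[0,2] mid=1 arr[1]=9
[0,0] mid=0 arr[0]=5
Total: 3 comparisons


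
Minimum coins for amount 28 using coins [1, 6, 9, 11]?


dp[0]=0; dp[i]=1+min(dp[i-c] for c in coins)
...dp[23]=3, dp[24]=3, dp[25]=4, dp[26]=3, dp[27]=3, dp[28]=3
Minimum coins for 28 = 3


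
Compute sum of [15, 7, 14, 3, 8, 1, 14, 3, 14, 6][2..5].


Prefix sums: [0, 15, 22, 36, 39, 47, 48, 62, 65, 79, 85]
Sum[2..5] = prefix[6] - prefix[2] = 48 - 22 = 26


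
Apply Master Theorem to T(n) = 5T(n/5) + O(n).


a=5, b=5, c=1. log_5(5)=1 = c=1. Case 2: O(n^c log n) = O(n log n)
Complexity: O(n log n)


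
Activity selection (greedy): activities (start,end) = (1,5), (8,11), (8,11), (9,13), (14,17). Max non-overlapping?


Greedy: pick earliest-ending, then skip overlaps.
Selected (3 activities): [(1, 5), (8, 11), (14, 17)]


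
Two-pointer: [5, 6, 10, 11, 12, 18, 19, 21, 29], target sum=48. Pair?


Two pointers: lo=0, hi=8
Found pair: (19, 29) summing to 48


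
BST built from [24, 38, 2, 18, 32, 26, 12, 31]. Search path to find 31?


BST root = 24
Search for 31: compare at each node
Path: [24, 38, 32, 26, 31]


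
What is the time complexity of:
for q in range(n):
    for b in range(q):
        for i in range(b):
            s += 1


Per nesting level: O(n) * O(n) [triangular over q] * O(n) [triangular over b] = O(n^3)
Complexity: O(n^3)


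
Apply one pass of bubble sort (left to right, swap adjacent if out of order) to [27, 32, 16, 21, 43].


After one pass: [27, 16, 21, 32, 43]


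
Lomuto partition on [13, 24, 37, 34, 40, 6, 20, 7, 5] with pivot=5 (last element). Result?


Elements <= 5 go left of pivot.
Result: [5, 24, 37, 34, 40, 6, 20, 7, 13], pivot at index 0


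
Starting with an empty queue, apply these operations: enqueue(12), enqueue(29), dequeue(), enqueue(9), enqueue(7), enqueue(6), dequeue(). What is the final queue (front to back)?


enqueue(12) -> [12]
enqueue(29) -> [12, 29]
dequeue() returns 12 -> [29]
enqueue(9) -> [29, 9]
enqueue(7) -> [29, 9, 7]
enqueue(6) -> [29, 9, 7, 6]
dequeue() returns 29 -> [9, 7, 6]
Final queue (front to back): [9, 7, 6]


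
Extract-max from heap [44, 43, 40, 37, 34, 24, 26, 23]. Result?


Max = 44
Replace root with last, heapify down
Resulting heap: [43, 37, 40, 23, 34, 24, 26]


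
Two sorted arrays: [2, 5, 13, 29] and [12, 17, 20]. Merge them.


Compare heads, take smaller each step.
Merged: [2, 5, 12, 13, 17, 20, 29]


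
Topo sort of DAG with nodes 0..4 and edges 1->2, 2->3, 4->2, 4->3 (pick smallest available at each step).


Kahn's algorithm, process smallest node first
Order: [0, 1, 4, 2, 3]


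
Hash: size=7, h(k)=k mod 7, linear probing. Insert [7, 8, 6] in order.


Insertions: 7->slot 0; 8->slot 1; 6->slot 6
Table: [7, 8, None, None, None, None, 6]


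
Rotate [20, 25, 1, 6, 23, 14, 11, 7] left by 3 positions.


Left rotate by 3: [6, 23, 14, 11, 7, 20, 25, 1]


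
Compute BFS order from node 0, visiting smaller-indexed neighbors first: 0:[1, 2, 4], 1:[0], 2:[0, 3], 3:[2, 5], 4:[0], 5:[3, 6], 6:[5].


BFS queue: start with [0]
Visit order: [0, 1, 2, 4, 3, 5, 6]


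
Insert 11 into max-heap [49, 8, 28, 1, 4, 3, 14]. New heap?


Append 11: [49, 8, 28, 1, 4, 3, 14, 11]
Bubble up: swap idx 7(11) with idx 3(1); swap idx 3(11) with idx 1(8)
Result: [49, 11, 28, 8, 4, 3, 14, 1]


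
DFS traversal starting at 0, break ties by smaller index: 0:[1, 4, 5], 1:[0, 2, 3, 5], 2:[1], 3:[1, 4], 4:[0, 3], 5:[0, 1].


DFS stack-based: start with [0]
Visit order: [0, 1, 2, 3, 4, 5]


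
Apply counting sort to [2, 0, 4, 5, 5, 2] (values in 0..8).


Count array: [1, 0, 2, 0, 1, 2, 0, 0, 0]
Reconstruct: [0, 2, 2, 4, 5, 5]


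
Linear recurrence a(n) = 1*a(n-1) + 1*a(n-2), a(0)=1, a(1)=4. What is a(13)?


Build bottom-up:
...a(11)=411, a(12)=665, a(13)=1*665+1*411=1076


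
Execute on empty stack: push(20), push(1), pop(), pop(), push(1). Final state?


push(20) -> [20]
push(1) -> [20, 1]
pop() returns 1 -> [20]
pop() returns 20 -> []
push(1) -> [1]
Final stack (bottom to top): [1]
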